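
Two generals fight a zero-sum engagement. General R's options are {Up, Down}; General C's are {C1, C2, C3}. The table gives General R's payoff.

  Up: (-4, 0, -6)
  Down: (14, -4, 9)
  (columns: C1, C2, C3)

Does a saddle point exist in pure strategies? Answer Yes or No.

Row minima: Up → -6, Down → -4; maximin = -4.
Column maxima: C1 → 14, C2 → 0, C3 → 9; minimax = 0.
-4 ≠ 0, so no pure-strategy equilibrium exists.

No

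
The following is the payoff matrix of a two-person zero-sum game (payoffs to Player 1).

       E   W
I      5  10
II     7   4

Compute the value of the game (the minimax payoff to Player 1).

25/4

Row minima: I → 5, II → 4; maximin = 5.
Column maxima: E → 7, W → 10; minimax = 7.
5 ≠ 7, so there is no saddle point; optimal play is mixed.
Let Player 1 play I with probability p. Expected payoff against E: 5p + 7(1−p) = −2p + 7; against W: 10p + 4(1−p) = 6p + 4.
Setting these equal: −2p + 7 = 6p + 4 ⇒ −8p = -3 ⇒ p = 3/8, and the value is (-2)·(3/8) + 7 = 25/4.
For Player 2: with q = P(E), equating I's and II's payoffs gives −5q + 10 = 3q + 4 ⇒ q = 3/4.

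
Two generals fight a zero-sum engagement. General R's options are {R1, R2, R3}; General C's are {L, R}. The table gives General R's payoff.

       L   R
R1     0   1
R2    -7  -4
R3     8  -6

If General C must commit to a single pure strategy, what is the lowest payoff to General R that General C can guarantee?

1

Column maxima: L → 8, R → 1.
The smallest of these is 1.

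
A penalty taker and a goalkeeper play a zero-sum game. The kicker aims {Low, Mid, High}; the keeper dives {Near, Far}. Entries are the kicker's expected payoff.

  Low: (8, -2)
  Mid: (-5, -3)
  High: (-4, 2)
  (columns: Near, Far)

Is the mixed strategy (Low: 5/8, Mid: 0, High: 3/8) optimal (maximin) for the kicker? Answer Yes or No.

No

Against Near this mix gives (5/8)·8 + (3/8)·(-4) = 7/2.
Against Far this mix gives (5/8)·(-2) + (3/8)·2 = -1/2.
The keeper will play Far, holding the kicker to -1/2. Shifting weight toward the row that does better against Far would raise this floor (the equalizing mix achieves 1/2 against both Far and Near), so the proposed strategy is not optimal.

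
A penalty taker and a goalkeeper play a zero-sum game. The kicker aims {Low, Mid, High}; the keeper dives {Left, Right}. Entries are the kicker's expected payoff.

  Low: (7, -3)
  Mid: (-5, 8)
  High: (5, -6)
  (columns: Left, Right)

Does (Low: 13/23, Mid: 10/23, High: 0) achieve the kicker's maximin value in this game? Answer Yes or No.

Yes

Against Left this mix gives (13/23)·7 + (10/23)·(-5) = 41/23.
Against Right this mix gives (13/23)·(-3) + (10/23)·8 = 41/23.
All of the keeper's active replies (Left, Right) yield 41/23, and no column does worse for the kicker. The mix makes the keeper indifferent and guarantees 41/23, so it is optimal.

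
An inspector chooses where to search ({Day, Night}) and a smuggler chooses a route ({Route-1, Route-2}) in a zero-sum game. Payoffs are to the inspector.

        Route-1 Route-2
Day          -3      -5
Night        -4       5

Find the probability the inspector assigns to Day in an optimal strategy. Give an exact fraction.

Row minima: Day → -5, Night → -4; maximin = -4.
Column maxima: Route-1 → -3, Route-2 → 5; minimax = -3.
-4 ≠ -3, so there is no saddle point; optimal play is mixed.
Let the inspector play Day with probability p. Expected payoff against Route-1: (-3)p + (-4)(1−p) = p − 4; against Route-2: (-5)p + 5(1−p) = −10p + 5.
Setting these equal: p − 4 = −10p + 5 ⇒ 11p = 9 ⇒ p = 9/11, and the value is (1)·(9/11) − 4 = -35/11.
For the smuggler: with q = P(Route-1), equating Day's and Night's payoffs gives 2q − 5 = −9q + 5 ⇒ q = 10/11.

9/11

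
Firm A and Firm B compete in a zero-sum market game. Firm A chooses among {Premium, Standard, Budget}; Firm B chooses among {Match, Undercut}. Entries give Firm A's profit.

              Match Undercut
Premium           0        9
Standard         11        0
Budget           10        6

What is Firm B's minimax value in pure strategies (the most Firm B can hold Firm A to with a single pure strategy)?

Column maxima: Match → 11, Undercut → 9.
The smallest of these is 9.

9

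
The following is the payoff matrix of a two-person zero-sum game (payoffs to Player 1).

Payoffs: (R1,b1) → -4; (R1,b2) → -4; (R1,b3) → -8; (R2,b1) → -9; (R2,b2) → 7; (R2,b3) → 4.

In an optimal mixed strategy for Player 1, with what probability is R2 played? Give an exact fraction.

Row minima: R1 → -8, R2 → -9; maximin = -8.
Column maxima: b1 → -4, b2 → 7, b3 → 4; minimax = -4.
-8 ≠ -4, so there is no saddle point; optimal play is mixed.
b2 is strictly dominated by b3 (it gives Player 1 strictly more in every row), so Player 2 never plays it.
On the remaining 2×2 (R1, R2 vs b1, b3):
Let Player 1 play R1 with probability p. Expected payoff against b1: (-4)p + (-9)(1−p) = 5p − 9; against b3: (-8)p + 4(1−p) = −12p + 4.
Setting these equal: 5p − 9 = −12p + 4 ⇒ 17p = 13 ⇒ p = 13/17, and the value is (5)·(13/17) − 9 = -88/17.
For Player 2: with q = P(b1), equating R1's and R2's payoffs gives 4q − 8 = −13q + 4 ⇒ q = 12/17.

4/17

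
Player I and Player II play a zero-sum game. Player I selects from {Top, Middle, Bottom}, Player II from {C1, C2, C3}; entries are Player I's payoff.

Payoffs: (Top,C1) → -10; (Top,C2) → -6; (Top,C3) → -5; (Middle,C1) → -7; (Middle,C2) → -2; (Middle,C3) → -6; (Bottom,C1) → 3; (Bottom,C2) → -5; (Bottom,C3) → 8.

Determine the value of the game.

-41/13

Row minima: Top → -10, Middle → -7, Bottom → -5; maximin = -5.
Column maxima: C1 → 3, C2 → -2, C3 → 8; minimax = -2.
-5 ≠ -2, so there is no saddle point; optimal play is mixed.
Top is strictly dominated by Bottom, so Player I never plays it.
C3 is strictly dominated by C1 (it gives Player I strictly more in every row), so Player II never plays it.
On the remaining 2×2 (Middle, Bottom vs C1, C2):
Let Player I play Middle with probability p. Expected payoff against C1: (-7)p + 3(1−p) = −10p + 3; against C2: (-2)p + (-5)(1−p) = 3p − 5.
Setting these equal: −10p + 3 = 3p − 5 ⇒ −13p = -8 ⇒ p = 8/13, and the value is (-10)·(8/13) + 3 = -41/13.
For Player II: with q = P(C1), equating Middle's and Bottom's payoffs gives −5q − 2 = 8q − 5 ⇒ q = 3/13.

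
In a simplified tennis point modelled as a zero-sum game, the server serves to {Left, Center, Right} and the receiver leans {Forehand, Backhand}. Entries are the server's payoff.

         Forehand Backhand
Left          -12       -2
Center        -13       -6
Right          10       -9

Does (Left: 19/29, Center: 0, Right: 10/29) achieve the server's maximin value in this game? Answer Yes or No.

Against Forehand this mix gives (19/29)·(-12) + (10/29)·10 = -128/29.
Against Backhand this mix gives (19/29)·(-2) + (10/29)·(-9) = -128/29.
All of the receiver's active replies (Forehand, Backhand) yield -128/29, and no column does worse for the server. The mix makes the receiver indifferent and guarantees -128/29, so it is optimal.

Yes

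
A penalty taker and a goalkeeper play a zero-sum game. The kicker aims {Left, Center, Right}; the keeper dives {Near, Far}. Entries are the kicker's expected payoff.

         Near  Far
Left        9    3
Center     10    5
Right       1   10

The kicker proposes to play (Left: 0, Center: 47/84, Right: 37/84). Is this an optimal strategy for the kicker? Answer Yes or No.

No

Against Near this mix gives (47/84)·10 + (37/84)·1 = 169/28.
Against Far this mix gives (47/84)·5 + (37/84)·10 = 605/84.
The keeper will play Near, holding the kicker to 169/28. Shifting weight toward the row that does better against Near would raise this floor (the equalizing mix achieves 95/14 against both Near and Far), so the proposed strategy is not optimal.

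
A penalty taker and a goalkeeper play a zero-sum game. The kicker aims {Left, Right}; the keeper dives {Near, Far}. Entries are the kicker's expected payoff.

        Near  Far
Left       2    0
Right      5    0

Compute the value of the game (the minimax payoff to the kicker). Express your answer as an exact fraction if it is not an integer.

0

Row minima: Left → 0, Right → 0; maximin = 0.
Column maxima: Near → 5, Far → 0; minimax = 0.
Since maximin = minimax = 0, there is a saddle point and the value is 0.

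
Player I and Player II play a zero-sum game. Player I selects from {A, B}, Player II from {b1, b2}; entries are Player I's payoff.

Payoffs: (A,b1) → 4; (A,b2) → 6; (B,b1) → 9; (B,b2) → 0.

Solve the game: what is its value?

Row minima: A → 4, B → 0; maximin = 4.
Column maxima: b1 → 9, b2 → 6; minimax = 6.
4 ≠ 6, so there is no saddle point; optimal play is mixed.
Let Player I play A with probability p. Expected payoff against b1: 4p + 9(1−p) = −5p + 9; against b2: 6p + 0(1−p) = 6p.
Setting these equal: −5p + 9 = 6p ⇒ −11p = -9 ⇒ p = 9/11, and the value is (-5)·(9/11) + 9 = 54/11.
For Player II: with q = P(b1), equating A's and B's payoffs gives −2q + 6 = 9q ⇒ q = 6/11.

54/11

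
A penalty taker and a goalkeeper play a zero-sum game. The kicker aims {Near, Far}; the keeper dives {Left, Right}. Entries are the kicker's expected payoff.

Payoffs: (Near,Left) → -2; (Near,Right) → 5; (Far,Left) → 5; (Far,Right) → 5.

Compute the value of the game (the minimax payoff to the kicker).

Row minima: Near → -2, Far → 5; maximin = 5.
Column maxima: Left → 5, Right → 5; minimax = 5.
Since maximin = minimax = 5, there is a saddle point and the value is 5.

5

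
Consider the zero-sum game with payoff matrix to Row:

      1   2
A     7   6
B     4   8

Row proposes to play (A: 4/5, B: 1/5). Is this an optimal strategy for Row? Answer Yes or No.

Yes

Against 1 this mix gives (4/5)·7 + (1/5)·4 = 32/5.
Against 2 this mix gives (4/5)·6 + (1/5)·8 = 32/5.
All of Column's active replies (1, 2) yield 32/5, and no column does worse for Row. The mix makes Column indifferent and guarantees 32/5, so it is optimal.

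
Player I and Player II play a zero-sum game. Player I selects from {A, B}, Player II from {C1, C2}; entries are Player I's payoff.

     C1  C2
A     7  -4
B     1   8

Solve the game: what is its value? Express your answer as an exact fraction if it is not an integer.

Row minima: A → -4, B → 1; maximin = 1.
Column maxima: C1 → 7, C2 → 8; minimax = 7.
1 ≠ 7, so there is no saddle point; optimal play is mixed.
Let Player I play A with probability p. Expected payoff against C1: 7p + 1(1−p) = 6p + 1; against C2: (-4)p + 8(1−p) = −12p + 8.
Setting these equal: 6p + 1 = −12p + 8 ⇒ 18p = 7 ⇒ p = 7/18, and the value is (6)·(7/18) + 1 = 10/3.
For Player II: with q = P(C1), equating A's and B's payoffs gives 11q − 4 = −7q + 8 ⇒ q = 2/3.

10/3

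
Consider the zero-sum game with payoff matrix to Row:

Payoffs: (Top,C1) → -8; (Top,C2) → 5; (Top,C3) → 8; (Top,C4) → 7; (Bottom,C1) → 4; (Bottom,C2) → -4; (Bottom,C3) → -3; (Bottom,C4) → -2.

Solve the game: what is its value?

-4/7

Row minima: Top → -8, Bottom → -4; maximin = -4.
Column maxima: C1 → 4, C2 → 5, C3 → 8, C4 → 7; minimax = 4.
-4 ≠ 4, so there is no saddle point; optimal play is mixed.
C3 is strictly dominated by C2 (it gives Row strictly more in every row), so Column never plays it.
C4 is strictly dominated by C2 (it gives Row strictly more in every row), so Column never plays it.
On the remaining 2×2 (Top, Bottom vs C1, C2):
Let Row play Top with probability p. Expected payoff against C1: (-8)p + 4(1−p) = −12p + 4; against C2: 5p + (-4)(1−p) = 9p − 4.
Setting these equal: −12p + 4 = 9p − 4 ⇒ −21p = -8 ⇒ p = 8/21, and the value is (-12)·(8/21) + 4 = -4/7.
For Column: with q = P(C1), equating Top's and Bottom's payoffs gives −13q + 5 = 8q − 4 ⇒ q = 3/7.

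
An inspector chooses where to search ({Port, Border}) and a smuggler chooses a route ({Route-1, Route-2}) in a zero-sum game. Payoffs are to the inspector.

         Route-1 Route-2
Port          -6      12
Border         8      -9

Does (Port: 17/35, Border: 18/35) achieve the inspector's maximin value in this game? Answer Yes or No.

Against Route-1 this mix gives (17/35)·(-6) + (18/35)·8 = 6/5.
Against Route-2 this mix gives (17/35)·12 + (18/35)·(-9) = 6/5.
All of the smuggler's active replies (Route-1, Route-2) yield 6/5, and no column does worse for the inspector. The mix makes the smuggler indifferent and guarantees 6/5, so it is optimal.

Yes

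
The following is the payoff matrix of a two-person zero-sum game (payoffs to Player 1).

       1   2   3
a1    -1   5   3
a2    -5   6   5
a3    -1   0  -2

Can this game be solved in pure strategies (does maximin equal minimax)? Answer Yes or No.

Row minima: a1 → -1, a2 → -5, a3 → -2; maximin = -1.
Column maxima: 1 → -1, 2 → 6, 3 → 5; minimax = -1.
maximin = minimax = -1, so a saddle point exists.

Yes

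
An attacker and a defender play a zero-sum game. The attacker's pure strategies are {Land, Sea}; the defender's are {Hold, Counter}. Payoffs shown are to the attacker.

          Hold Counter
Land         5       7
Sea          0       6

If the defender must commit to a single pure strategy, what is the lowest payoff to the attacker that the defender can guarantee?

Column maxima: Hold → 5, Counter → 7.
The smallest of these is 5.

5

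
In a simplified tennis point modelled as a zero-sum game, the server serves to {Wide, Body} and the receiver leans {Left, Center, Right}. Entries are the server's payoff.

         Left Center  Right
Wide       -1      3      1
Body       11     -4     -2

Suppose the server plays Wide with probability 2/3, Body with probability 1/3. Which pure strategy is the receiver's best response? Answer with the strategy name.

If the receiver plays Left, the server's expected payoff is (2/3)·(-1) + (1/3)·11 = 3.
If the receiver plays Center, the server's expected payoff is (2/3)·3 + (1/3)·(-4) = 2/3.
If the receiver plays Right, the server's expected payoff is (2/3)·1 + (1/3)·(-2) = 0.
The receiver minimizes the server's payoff; the smallest is 0, so the best response is Right.

Right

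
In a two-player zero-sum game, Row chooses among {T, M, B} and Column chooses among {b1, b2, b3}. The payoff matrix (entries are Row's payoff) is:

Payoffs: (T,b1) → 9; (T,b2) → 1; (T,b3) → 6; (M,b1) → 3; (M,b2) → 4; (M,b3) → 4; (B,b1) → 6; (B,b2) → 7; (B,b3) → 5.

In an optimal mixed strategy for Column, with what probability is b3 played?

6/7

Row minima: T → 1, M → 3, B → 5; maximin = 5.
Column maxima: b1 → 9, b2 → 7, b3 → 6; minimax = 6.
5 ≠ 6, so there is no saddle point; optimal play is mixed.
M is strictly dominated by B, so Row never plays it.
With M eliminated, b1 is strictly dominated by b3 (it gives Row strictly more in every remaining row), so Column never plays it.
On the remaining 2×2 (T, B vs b2, b3):
Let Row play T with probability p. Expected payoff against b2: 1p + 7(1−p) = −6p + 7; against b3: 6p + 5(1−p) = p + 5.
Setting these equal: −6p + 7 = p + 5 ⇒ −7p = -2 ⇒ p = 2/7, and the value is (-6)·(2/7) + 7 = 37/7.
For Column: with q = P(b2), equating T's and B's payoffs gives −5q + 6 = 2q + 5 ⇒ q = 1/7.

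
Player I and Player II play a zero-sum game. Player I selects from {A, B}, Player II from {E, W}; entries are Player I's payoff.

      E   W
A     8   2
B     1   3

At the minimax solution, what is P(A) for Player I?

Row minima: A → 2, B → 1; maximin = 2.
Column maxima: E → 8, W → 3; minimax = 3.
2 ≠ 3, so there is no saddle point; optimal play is mixed.
Let Player I play A with probability p. Expected payoff against E: 8p + 1(1−p) = 7p + 1; against W: 2p + 3(1−p) = −p + 3.
Setting these equal: 7p + 1 = −p + 3 ⇒ 8p = 2 ⇒ p = 1/4, and the value is (7)·(1/4) + 1 = 11/4.
For Player II: with q = P(E), equating A's and B's payoffs gives 6q + 2 = −2q + 3 ⇒ q = 1/8.

1/4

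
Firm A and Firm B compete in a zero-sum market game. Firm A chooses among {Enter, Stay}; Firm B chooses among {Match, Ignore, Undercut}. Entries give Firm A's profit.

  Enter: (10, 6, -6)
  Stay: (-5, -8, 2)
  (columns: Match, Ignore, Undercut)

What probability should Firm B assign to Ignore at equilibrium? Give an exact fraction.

Row minima: Enter → -6, Stay → -8; maximin = -6.
Column maxima: Match → 10, Ignore → 6, Undercut → 2; minimax = 2.
-6 ≠ 2, so there is no saddle point; optimal play is mixed.
Match is strictly dominated by Ignore (it gives Firm A strictly more in every row), so Firm B never plays it.
On the remaining 2×2 (Enter, Stay vs Ignore, Undercut):
Let Firm A play Enter with probability p. Expected payoff against Ignore: 6p + (-8)(1−p) = 14p − 8; against Undercut: (-6)p + 2(1−p) = −8p + 2.
Setting these equal: 14p − 8 = −8p + 2 ⇒ 22p = 10 ⇒ p = 5/11, and the value is (14)·(5/11) − 8 = -18/11.
For Firm B: with q = P(Ignore), equating Enter's and Stay's payoffs gives 12q − 6 = −10q + 2 ⇒ q = 4/11.

4/11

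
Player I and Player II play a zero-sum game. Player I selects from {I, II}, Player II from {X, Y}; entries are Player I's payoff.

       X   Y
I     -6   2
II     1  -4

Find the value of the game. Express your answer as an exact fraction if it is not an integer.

-22/13

Row minima: I → -6, II → -4; maximin = -4.
Column maxima: X → 1, Y → 2; minimax = 1.
-4 ≠ 1, so there is no saddle point; optimal play is mixed.
Let Player I play I with probability p. Expected payoff against X: (-6)p + 1(1−p) = −7p + 1; against Y: 2p + (-4)(1−p) = 6p − 4.
Setting these equal: −7p + 1 = 6p − 4 ⇒ −13p = -5 ⇒ p = 5/13, and the value is (-7)·(5/13) + 1 = -22/13.
For Player II: with q = P(X), equating I's and II's payoffs gives −8q + 2 = 5q − 4 ⇒ q = 6/13.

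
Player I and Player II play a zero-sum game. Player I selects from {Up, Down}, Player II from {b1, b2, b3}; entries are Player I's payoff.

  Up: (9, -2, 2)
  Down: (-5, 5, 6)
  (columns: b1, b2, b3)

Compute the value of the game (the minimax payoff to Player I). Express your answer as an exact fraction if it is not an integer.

5/3

Row minima: Up → -2, Down → -5; maximin = -2.
Column maxima: b1 → 9, b2 → 5, b3 → 6; minimax = 5.
-2 ≠ 5, so there is no saddle point; optimal play is mixed.
b3 is strictly dominated by b2 (it gives Player I strictly more in every row), so Player II never plays it.
On the remaining 2×2 (Up, Down vs b1, b2):
Let Player I play Up with probability p. Expected payoff against b1: 9p + (-5)(1−p) = 14p − 5; against b2: (-2)p + 5(1−p) = −7p + 5.
Setting these equal: 14p − 5 = −7p + 5 ⇒ 21p = 10 ⇒ p = 10/21, and the value is (14)·(10/21) − 5 = 5/3.
For Player II: with q = P(b1), equating Up's and Down's payoffs gives 11q − 2 = −10q + 5 ⇒ q = 1/3.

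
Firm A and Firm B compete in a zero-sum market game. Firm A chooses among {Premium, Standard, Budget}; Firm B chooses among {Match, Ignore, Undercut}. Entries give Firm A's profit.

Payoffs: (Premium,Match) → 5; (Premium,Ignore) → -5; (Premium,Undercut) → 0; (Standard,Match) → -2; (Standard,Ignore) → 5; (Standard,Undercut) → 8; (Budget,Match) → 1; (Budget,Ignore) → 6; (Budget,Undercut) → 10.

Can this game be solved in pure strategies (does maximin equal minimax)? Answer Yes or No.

No

Row minima: Premium → -5, Standard → -2, Budget → 1; maximin = 1.
Column maxima: Match → 5, Ignore → 6, Undercut → 10; minimax = 5.
1 ≠ 5, so no pure-strategy equilibrium exists.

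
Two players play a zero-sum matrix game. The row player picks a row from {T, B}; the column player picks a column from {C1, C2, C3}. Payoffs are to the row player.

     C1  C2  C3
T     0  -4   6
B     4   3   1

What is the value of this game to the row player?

11/6

Row minima: T → -4, B → 1; maximin = 1.
Column maxima: C1 → 4, C2 → 3, C3 → 6; minimax = 3.
1 ≠ 3, so there is no saddle point; optimal play is mixed.
C1 is strictly dominated by C2 (it gives the row player strictly more in every row), so the column player never plays it.
On the remaining 2×2 (T, B vs C2, C3):
Let the row player play T with probability p. Expected payoff against C2: (-4)p + 3(1−p) = −7p + 3; against C3: 6p + 1(1−p) = 5p + 1.
Setting these equal: −7p + 3 = 5p + 1 ⇒ −12p = -2 ⇒ p = 1/6, and the value is (-7)·(1/6) + 3 = 11/6.
For the column player: with q = P(C2), equating T's and B's payoffs gives −10q + 6 = 2q + 1 ⇒ q = 5/12.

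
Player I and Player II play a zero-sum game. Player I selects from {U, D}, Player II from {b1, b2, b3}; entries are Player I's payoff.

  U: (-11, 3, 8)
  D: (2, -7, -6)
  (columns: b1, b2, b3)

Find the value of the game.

Row minima: U → -11, D → -7; maximin = -7.
Column maxima: b1 → 2, b2 → 3, b3 → 8; minimax = 2.
-7 ≠ 2, so there is no saddle point; optimal play is mixed.
b3 is strictly dominated by b2 (it gives Player I strictly more in every row), so Player II never plays it.
On the remaining 2×2 (U, D vs b1, b2):
Let Player I play U with probability p. Expected payoff against b1: (-11)p + 2(1−p) = −13p + 2; against b2: 3p + (-7)(1−p) = 10p − 7.
Setting these equal: −13p + 2 = 10p − 7 ⇒ −23p = -9 ⇒ p = 9/23, and the value is (-13)·(9/23) + 2 = -71/23.
For Player II: with q = P(b1), equating U's and D's payoffs gives −14q + 3 = 9q − 7 ⇒ q = 10/23.

-71/23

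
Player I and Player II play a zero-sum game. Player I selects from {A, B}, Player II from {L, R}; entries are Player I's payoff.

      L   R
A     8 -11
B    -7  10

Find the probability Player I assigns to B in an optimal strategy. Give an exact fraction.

19/36

Row minima: A → -11, B → -7; maximin = -7.
Column maxima: L → 8, R → 10; minimax = 8.
-7 ≠ 8, so there is no saddle point; optimal play is mixed.
Let Player I play A with probability p. Expected payoff against L: 8p + (-7)(1−p) = 15p − 7; against R: (-11)p + 10(1−p) = −21p + 10.
Setting these equal: 15p − 7 = −21p + 10 ⇒ 36p = 17 ⇒ p = 17/36, and the value is (15)·(17/36) − 7 = 1/12.
For Player II: with q = P(L), equating A's and B's payoffs gives 19q − 11 = −17q + 10 ⇒ q = 7/12.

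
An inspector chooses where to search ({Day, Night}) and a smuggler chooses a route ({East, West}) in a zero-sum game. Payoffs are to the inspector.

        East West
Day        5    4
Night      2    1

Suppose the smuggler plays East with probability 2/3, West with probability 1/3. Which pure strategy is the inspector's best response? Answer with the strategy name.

Expected payoff of Day: (2/3)·5 + (1/3)·4 = 14/3.
Expected payoff of Night: (2/3)·2 + (1/3)·1 = 5/3.
The largest is 14/3, so the inspector's best response is Day.

Day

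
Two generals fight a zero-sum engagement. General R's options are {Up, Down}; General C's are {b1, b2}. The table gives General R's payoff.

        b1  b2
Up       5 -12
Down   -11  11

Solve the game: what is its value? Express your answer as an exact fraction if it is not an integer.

Row minima: Up → -12, Down → -11; maximin = -11.
Column maxima: b1 → 5, b2 → 11; minimax = 5.
-11 ≠ 5, so there is no saddle point; optimal play is mixed.
Let General R play Up with probability p. Expected payoff against b1: 5p + (-11)(1−p) = 16p − 11; against b2: (-12)p + 11(1−p) = −23p + 11.
Setting these equal: 16p − 11 = −23p + 11 ⇒ 39p = 22 ⇒ p = 22/39, and the value is (16)·(22/39) − 11 = -77/39.
For General C: with q = P(b1), equating Up's and Down's payoffs gives 17q − 12 = −22q + 11 ⇒ q = 23/39.

-77/39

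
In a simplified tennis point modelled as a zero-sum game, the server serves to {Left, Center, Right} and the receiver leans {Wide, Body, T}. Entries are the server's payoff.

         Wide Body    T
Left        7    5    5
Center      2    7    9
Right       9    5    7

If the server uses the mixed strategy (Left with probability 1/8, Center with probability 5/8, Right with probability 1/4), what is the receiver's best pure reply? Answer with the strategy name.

If the receiver plays Wide, the server's expected payoff is (1/8)·7 + (5/8)·2 + (1/4)·9 = 35/8.
If the receiver plays Body, the server's expected payoff is (1/8)·5 + (5/8)·7 + (1/4)·5 = 25/4.
If the receiver plays T, the server's expected payoff is (1/8)·5 + (5/8)·9 + (1/4)·7 = 8.
The receiver minimizes the server's payoff; the smallest is 35/8, so the best response is Wide.

Wide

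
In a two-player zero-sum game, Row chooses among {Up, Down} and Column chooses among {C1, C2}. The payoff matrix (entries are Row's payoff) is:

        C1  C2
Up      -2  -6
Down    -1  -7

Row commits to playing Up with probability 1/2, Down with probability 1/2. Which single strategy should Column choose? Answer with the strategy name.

If Column plays C1, Row's expected payoff is (1/2)·(-2) + (1/2)·(-1) = -3/2.
If Column plays C2, Row's expected payoff is (1/2)·(-6) + (1/2)·(-7) = -13/2.
Column minimizes Row's payoff; the smallest is -13/2, so the best response is C2.

C2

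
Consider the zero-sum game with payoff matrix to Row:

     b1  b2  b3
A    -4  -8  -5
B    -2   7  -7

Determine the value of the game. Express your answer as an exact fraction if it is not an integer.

Row minima: A → -8, B → -7; maximin = -7.
Column maxima: b1 → -2, b2 → 7, b3 → -5; minimax = -5.
-7 ≠ -5, so there is no saddle point; optimal play is mixed.
b1 is strictly dominated by b3 (it gives Row strictly more in every row), so Column never plays it.
On the remaining 2×2 (A, B vs b2, b3):
Let Row play A with probability p. Expected payoff against b2: (-8)p + 7(1−p) = −15p + 7; against b3: (-5)p + (-7)(1−p) = 2p − 7.
Setting these equal: −15p + 7 = 2p − 7 ⇒ −17p = -14 ⇒ p = 14/17, and the value is (-15)·(14/17) + 7 = -91/17.
For Column: with q = P(b2), equating A's and B's payoffs gives −3q − 5 = 14q − 7 ⇒ q = 2/17.

-91/17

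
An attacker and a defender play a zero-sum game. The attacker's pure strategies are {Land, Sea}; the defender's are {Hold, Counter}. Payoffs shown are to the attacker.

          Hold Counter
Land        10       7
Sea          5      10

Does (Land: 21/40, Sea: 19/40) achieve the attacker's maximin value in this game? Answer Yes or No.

Against Hold this mix gives (21/40)·10 + (19/40)·5 = 61/8.
Against Counter this mix gives (21/40)·7 + (19/40)·10 = 337/40.
The defender will play Hold, holding the attacker to 61/8. Shifting weight toward the row that does better against Hold would raise this floor (the equalizing mix achieves 65/8 against both Hold and Counter), so the proposed strategy is not optimal.

No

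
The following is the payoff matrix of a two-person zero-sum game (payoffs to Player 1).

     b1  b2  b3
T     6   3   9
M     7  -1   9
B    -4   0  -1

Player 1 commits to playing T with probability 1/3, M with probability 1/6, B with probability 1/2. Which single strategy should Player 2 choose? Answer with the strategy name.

b2

If Player 2 plays b1, Player 1's expected payoff is (1/3)·6 + (1/6)·7 + (1/2)·(-4) = 7/6.
If Player 2 plays b2, Player 1's expected payoff is (1/3)·3 + (1/6)·(-1) + (1/2)·0 = 5/6.
If Player 2 plays b3, Player 1's expected payoff is (1/3)·9 + (1/6)·9 + (1/2)·(-1) = 4.
Player 2 minimizes Player 1's payoff; the smallest is 5/6, so the best response is b2.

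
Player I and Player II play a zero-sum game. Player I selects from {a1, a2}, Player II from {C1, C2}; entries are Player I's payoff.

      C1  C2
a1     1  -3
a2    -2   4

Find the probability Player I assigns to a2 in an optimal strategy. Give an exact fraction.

2/5

Row minima: a1 → -3, a2 → -2; maximin = -2.
Column maxima: C1 → 1, C2 → 4; minimax = 1.
-2 ≠ 1, so there is no saddle point; optimal play is mixed.
Let Player I play a1 with probability p. Expected payoff against C1: 1p + (-2)(1−p) = 3p − 2; against C2: (-3)p + 4(1−p) = −7p + 4.
Setting these equal: 3p − 2 = −7p + 4 ⇒ 10p = 6 ⇒ p = 3/5, and the value is (3)·(3/5) − 2 = -1/5.
For Player II: with q = P(C1), equating a1's and a2's payoffs gives 4q − 3 = −6q + 4 ⇒ q = 7/10.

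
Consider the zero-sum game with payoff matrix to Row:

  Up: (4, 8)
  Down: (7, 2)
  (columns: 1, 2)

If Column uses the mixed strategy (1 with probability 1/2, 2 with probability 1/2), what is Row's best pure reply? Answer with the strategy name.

Expected payoff of Up: (1/2)·4 + (1/2)·8 = 6.
Expected payoff of Down: (1/2)·7 + (1/2)·2 = 9/2.
The largest is 6, so Row's best response is Up.

Up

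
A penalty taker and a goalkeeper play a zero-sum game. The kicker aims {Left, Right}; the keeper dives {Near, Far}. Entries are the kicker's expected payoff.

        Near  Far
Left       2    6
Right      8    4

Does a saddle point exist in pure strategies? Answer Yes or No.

No

Row minima: Left → 2, Right → 4; maximin = 4.
Column maxima: Near → 8, Far → 6; minimax = 6.
4 ≠ 6, so no pure-strategy equilibrium exists.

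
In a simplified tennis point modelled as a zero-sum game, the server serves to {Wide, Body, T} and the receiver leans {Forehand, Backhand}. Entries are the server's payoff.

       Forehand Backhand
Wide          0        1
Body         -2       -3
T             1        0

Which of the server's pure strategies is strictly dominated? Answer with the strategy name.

Body

Wide gives a strictly higher payoff than Body against every column: 0 > -2, 1 > -3.
So Body is strictly dominated and the server never plays it.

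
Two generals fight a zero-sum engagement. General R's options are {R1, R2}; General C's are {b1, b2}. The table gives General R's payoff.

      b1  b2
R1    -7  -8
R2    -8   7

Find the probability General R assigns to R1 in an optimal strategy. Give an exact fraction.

15/16

Row minima: R1 → -8, R2 → -8; maximin = -8.
Column maxima: b1 → -7, b2 → 7; minimax = -7.
-8 ≠ -7, so there is no saddle point; optimal play is mixed.
Let General R play R1 with probability p. Expected payoff against b1: (-7)p + (-8)(1−p) = p − 8; against b2: (-8)p + 7(1−p) = −15p + 7.
Setting these equal: p − 8 = −15p + 7 ⇒ 16p = 15 ⇒ p = 15/16, and the value is (1)·(15/16) − 8 = -113/16.
For General C: with q = P(b1), equating R1's and R2's payoffs gives q − 8 = −15q + 7 ⇒ q = 15/16.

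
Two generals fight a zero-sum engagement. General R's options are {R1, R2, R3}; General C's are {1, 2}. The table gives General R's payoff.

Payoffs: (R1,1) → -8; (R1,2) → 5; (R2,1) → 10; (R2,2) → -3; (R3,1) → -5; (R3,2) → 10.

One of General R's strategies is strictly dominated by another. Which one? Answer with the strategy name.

R1

R3 gives a strictly higher payoff than R1 against every column: -5 > -8, 10 > 5.
So R1 is strictly dominated and General R never plays it.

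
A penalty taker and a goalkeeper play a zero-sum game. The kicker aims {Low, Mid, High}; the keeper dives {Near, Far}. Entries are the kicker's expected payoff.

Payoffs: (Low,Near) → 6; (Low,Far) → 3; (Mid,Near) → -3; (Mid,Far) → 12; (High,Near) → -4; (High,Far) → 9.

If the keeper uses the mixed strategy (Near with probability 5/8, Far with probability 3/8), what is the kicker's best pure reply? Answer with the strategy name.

Expected payoff of Low: (5/8)·6 + (3/8)·3 = 39/8.
Expected payoff of Mid: (5/8)·(-3) + (3/8)·12 = 21/8.
Expected payoff of High: (5/8)·(-4) + (3/8)·9 = 7/8.
The largest is 39/8, so the kicker's best response is Low.

Low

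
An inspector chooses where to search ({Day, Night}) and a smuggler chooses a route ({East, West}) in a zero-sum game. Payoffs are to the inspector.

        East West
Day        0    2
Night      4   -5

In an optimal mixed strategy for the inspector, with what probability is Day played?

Row minima: Day → 0, Night → -5; maximin = 0.
Column maxima: East → 4, West → 2; minimax = 2.
0 ≠ 2, so there is no saddle point; optimal play is mixed.
Let the inspector play Day with probability p. Expected payoff against East: 0p + 4(1−p) = −4p + 4; against West: 2p + (-5)(1−p) = 7p − 5.
Setting these equal: −4p + 4 = 7p − 5 ⇒ −11p = -9 ⇒ p = 9/11, and the value is (-4)·(9/11) + 4 = 8/11.
For the smuggler: with q = P(East), equating Day's and Night's payoffs gives −2q + 2 = 9q − 5 ⇒ q = 7/11.

9/11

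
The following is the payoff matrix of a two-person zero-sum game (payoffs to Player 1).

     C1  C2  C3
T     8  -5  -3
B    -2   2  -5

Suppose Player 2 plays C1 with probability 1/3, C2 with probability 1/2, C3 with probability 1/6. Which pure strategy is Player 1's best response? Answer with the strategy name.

T

Expected payoff of T: (1/3)·8 + (1/2)·(-5) + (1/6)·(-3) = -1/3.
Expected payoff of B: (1/3)·(-2) + (1/2)·2 + (1/6)·(-5) = -1/2.
The largest is -1/3, so Player 1's best response is T.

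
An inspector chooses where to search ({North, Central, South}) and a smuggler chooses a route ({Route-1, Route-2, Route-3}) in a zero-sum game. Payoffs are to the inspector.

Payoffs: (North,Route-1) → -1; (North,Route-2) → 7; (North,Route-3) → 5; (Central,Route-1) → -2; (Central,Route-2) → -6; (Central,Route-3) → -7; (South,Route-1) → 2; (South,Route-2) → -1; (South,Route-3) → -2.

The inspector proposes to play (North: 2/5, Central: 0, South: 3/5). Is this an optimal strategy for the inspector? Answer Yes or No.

Against Route-1 this mix gives (2/5)·(-1) + (3/5)·2 = 4/5.
Against Route-2 this mix gives (2/5)·7 + (3/5)·(-1) = 11/5.
Against Route-3 this mix gives (2/5)·5 + (3/5)·(-2) = 4/5.
All of the smuggler's active replies (Route-1, Route-3) yield 4/5, and no column does worse for the inspector. The mix makes the smuggler indifferent and guarantees 4/5, so it is optimal.

Yes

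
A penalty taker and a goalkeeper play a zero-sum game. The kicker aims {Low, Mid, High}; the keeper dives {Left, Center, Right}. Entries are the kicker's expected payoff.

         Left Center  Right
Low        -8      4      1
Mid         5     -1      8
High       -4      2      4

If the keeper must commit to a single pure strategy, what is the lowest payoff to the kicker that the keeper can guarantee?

Column maxima: Left → 5, Center → 4, Right → 8.
The smallest of these is 4.

4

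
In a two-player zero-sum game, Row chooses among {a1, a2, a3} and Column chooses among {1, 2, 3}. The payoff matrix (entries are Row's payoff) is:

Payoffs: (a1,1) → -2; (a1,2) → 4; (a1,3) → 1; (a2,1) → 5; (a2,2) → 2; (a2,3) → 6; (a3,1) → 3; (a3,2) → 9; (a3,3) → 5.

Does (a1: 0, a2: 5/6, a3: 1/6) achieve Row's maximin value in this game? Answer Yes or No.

Against 1 this mix gives (5/6)·5 + (1/6)·3 = 14/3.
Against 2 this mix gives (5/6)·2 + (1/6)·9 = 19/6.
Against 3 this mix gives (5/6)·6 + (1/6)·5 = 35/6.
Column will play 2, holding Row to 19/6. Shifting weight toward the row that does better against 2 would raise this floor (the equalizing mix achieves 13/3 against both 2 and 1), so the proposed strategy is not optimal.

No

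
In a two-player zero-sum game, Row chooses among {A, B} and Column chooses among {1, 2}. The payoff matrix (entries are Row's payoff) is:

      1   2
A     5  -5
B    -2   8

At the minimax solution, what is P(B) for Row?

Row minima: A → -5, B → -2; maximin = -2.
Column maxima: 1 → 5, 2 → 8; minimax = 5.
-2 ≠ 5, so there is no saddle point; optimal play is mixed.
Let Row play A with probability p. Expected payoff against 1: 5p + (-2)(1−p) = 7p − 2; against 2: (-5)p + 8(1−p) = −13p + 8.
Setting these equal: 7p − 2 = −13p + 8 ⇒ 20p = 10 ⇒ p = 1/2, and the value is (7)·(1/2) − 2 = 3/2.
For Column: with q = P(1), equating A's and B's payoffs gives 10q − 5 = −10q + 8 ⇒ q = 13/20.

1/2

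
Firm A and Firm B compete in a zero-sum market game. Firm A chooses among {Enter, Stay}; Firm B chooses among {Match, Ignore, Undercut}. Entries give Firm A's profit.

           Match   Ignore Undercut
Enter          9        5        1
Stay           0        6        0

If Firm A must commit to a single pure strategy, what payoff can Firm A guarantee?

Row minima: Enter → 1, Stay → 0.
The best of these is 1.

1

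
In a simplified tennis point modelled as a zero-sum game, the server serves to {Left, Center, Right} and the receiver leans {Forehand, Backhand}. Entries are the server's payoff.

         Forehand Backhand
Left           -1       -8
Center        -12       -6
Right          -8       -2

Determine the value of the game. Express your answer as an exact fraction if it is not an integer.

-62/13

Row minima: Left → -8, Center → -12, Right → -8; maximin = -8.
Column maxima: Forehand → -1, Backhand → -2; minimax = -2.
-8 ≠ -2, so there is no saddle point; optimal play is mixed.
Center is strictly dominated by Right, so the server never plays it.
On the remaining 2×2 (Left, Right vs Forehand, Backhand):
Let the server play Left with probability p. Expected payoff against Forehand: (-1)p + (-8)(1−p) = 7p − 8; against Backhand: (-8)p + (-2)(1−p) = −6p − 2.
Setting these equal: 7p − 8 = −6p − 2 ⇒ 13p = 6 ⇒ p = 6/13, and the value is (7)·(6/13) − 8 = -62/13.
For the receiver: with q = P(Forehand), equating Left's and Right's payoffs gives 7q − 8 = −6q − 2 ⇒ q = 6/13.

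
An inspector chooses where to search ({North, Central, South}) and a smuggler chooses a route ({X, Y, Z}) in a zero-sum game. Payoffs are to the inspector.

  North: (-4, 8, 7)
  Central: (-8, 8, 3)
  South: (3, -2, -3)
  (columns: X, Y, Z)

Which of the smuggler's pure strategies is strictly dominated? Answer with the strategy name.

Y

Z holds the inspector's payoff strictly below Y in every row: 7 < 8, 3 < 8, -3 < -2.
So Y is strictly dominated for the smuggler.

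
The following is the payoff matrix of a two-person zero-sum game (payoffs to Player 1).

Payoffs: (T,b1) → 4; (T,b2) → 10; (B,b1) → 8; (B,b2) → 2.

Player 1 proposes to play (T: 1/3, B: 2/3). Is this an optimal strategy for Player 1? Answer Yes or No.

No

Against b1 this mix gives (1/3)·4 + (2/3)·8 = 20/3.
Against b2 this mix gives (1/3)·10 + (2/3)·2 = 14/3.
Player 2 will play b2, holding Player 1 to 14/3. Shifting weight toward the row that does better against b2 would raise this floor (the equalizing mix achieves 6 against both b2 and b1), so the proposed strategy is not optimal.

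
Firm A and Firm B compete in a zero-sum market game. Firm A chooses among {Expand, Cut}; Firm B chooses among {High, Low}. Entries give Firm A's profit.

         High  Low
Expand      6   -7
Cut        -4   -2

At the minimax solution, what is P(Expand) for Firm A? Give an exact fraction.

2/15

Row minima: Expand → -7, Cut → -4; maximin = -4.
Column maxima: High → 6, Low → -2; minimax = -2.
-4 ≠ -2, so there is no saddle point; optimal play is mixed.
Let Firm A play Expand with probability p. Expected payoff against High: 6p + (-4)(1−p) = 10p − 4; against Low: (-7)p + (-2)(1−p) = −5p − 2.
Setting these equal: 10p − 4 = −5p − 2 ⇒ 15p = 2 ⇒ p = 2/15, and the value is (10)·(2/15) − 4 = -8/3.
For Firm B: with q = P(High), equating Expand's and Cut's payoffs gives 13q − 7 = −2q − 2 ⇒ q = 1/3.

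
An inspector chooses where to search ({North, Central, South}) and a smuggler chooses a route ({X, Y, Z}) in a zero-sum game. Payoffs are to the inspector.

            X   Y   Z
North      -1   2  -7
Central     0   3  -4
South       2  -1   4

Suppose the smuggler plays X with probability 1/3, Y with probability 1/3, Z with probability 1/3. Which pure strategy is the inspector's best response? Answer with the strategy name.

Expected payoff of North: (1/3)·(-1) + (1/3)·2 + (1/3)·(-7) = -2.
Expected payoff of Central: (1/3)·0 + (1/3)·3 + (1/3)·(-4) = -1/3.
Expected payoff of South: (1/3)·2 + (1/3)·(-1) + (1/3)·4 = 5/3.
The largest is 5/3, so the inspector's best response is South.

South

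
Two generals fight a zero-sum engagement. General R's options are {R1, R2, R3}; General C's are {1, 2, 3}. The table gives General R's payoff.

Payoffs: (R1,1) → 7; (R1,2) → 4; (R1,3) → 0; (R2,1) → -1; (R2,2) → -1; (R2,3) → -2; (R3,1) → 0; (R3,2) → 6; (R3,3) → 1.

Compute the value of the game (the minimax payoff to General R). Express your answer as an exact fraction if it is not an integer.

Row minima: R1 → 0, R2 → -2, R3 → 0; maximin = 0.
Column maxima: 1 → 7, 2 → 6, 3 → 1; minimax = 1.
0 ≠ 1, so there is no saddle point; optimal play is mixed.
R2 is strictly dominated by R1, so General R never plays it.
2 is strictly dominated by 3 (it gives General R strictly more in every row), so General C never plays it.
On the remaining 2×2 (R1, R3 vs 1, 3):
Let General R play R1 with probability p. Expected payoff against 1: 7p + 0(1−p) = 7p; against 3: 0p + 1(1−p) = −p + 1.
Setting these equal: 7p = −p + 1 ⇒ 8p = 1 ⇒ p = 1/8, and the value is (7)·(1/8) = 7/8.
For General C: with q = P(1), equating R1's and R3's payoffs gives 7q = −q + 1 ⇒ q = 1/8.

7/8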